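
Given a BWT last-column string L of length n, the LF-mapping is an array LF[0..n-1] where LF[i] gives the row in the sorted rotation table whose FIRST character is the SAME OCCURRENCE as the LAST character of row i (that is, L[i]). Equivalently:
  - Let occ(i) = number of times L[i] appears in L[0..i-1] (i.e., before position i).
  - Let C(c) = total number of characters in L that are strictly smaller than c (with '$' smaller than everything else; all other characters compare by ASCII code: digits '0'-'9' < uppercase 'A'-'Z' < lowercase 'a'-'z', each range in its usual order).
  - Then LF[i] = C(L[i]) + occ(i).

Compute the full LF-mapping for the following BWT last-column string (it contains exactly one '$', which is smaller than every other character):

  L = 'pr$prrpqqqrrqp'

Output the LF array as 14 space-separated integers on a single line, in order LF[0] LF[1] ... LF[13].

Char counts: '$':1, 'p':4, 'q':4, 'r':5
C (first-col start): C('$')=0, C('p')=1, C('q')=5, C('r')=9
L[0]='p': occ=0, LF[0]=C('p')+0=1+0=1
L[1]='r': occ=0, LF[1]=C('r')+0=9+0=9
L[2]='$': occ=0, LF[2]=C('$')+0=0+0=0
L[3]='p': occ=1, LF[3]=C('p')+1=1+1=2
L[4]='r': occ=1, LF[4]=C('r')+1=9+1=10
L[5]='r': occ=2, LF[5]=C('r')+2=9+2=11
L[6]='p': occ=2, LF[6]=C('p')+2=1+2=3
L[7]='q': occ=0, LF[7]=C('q')+0=5+0=5
L[8]='q': occ=1, LF[8]=C('q')+1=5+1=6
L[9]='q': occ=2, LF[9]=C('q')+2=5+2=7
L[10]='r': occ=3, LF[10]=C('r')+3=9+3=12
L[11]='r': occ=4, LF[11]=C('r')+4=9+4=13
L[12]='q': occ=3, LF[12]=C('q')+3=5+3=8
L[13]='p': occ=3, LF[13]=C('p')+3=1+3=4

Answer: 1 9 0 2 10 11 3 5 6 7 12 13 8 4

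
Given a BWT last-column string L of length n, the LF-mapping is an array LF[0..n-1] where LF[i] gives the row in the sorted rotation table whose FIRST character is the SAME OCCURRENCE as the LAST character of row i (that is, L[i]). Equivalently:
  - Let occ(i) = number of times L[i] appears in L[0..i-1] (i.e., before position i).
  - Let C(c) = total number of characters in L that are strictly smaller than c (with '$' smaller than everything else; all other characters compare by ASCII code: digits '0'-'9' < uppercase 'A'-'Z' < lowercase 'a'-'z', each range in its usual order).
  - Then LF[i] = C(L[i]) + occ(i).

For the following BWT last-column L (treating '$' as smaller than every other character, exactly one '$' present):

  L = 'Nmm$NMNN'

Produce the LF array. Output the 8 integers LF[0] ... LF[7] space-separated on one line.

Char counts: '$':1, 'M':1, 'N':4, 'm':2
C (first-col start): C('$')=0, C('M')=1, C('N')=2, C('m')=6
L[0]='N': occ=0, LF[0]=C('N')+0=2+0=2
L[1]='m': occ=0, LF[1]=C('m')+0=6+0=6
L[2]='m': occ=1, LF[2]=C('m')+1=6+1=7
L[3]='$': occ=0, LF[3]=C('$')+0=0+0=0
L[4]='N': occ=1, LF[4]=C('N')+1=2+1=3
L[5]='M': occ=0, LF[5]=C('M')+0=1+0=1
L[6]='N': occ=2, LF[6]=C('N')+2=2+2=4
L[7]='N': occ=3, LF[7]=C('N')+3=2+3=5

Answer: 2 6 7 0 3 1 4 5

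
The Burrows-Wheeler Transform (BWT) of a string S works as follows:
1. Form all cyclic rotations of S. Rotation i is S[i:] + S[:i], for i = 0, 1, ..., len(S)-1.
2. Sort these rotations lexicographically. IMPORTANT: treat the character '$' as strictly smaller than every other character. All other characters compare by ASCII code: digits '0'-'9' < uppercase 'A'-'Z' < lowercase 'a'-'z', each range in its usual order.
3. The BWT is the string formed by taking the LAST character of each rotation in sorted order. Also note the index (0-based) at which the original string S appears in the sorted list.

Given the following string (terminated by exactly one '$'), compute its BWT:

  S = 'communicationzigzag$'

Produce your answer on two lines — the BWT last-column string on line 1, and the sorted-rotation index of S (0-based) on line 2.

Answer: gzci$ainztomuociamgn
4

Derivation:
All 20 rotations (rotation i = S[i:]+S[:i]):
  rot[0] = communicationzigzag$
  rot[1] = ommunicationzigzag$c
  rot[2] = mmunicationzigzag$co
  rot[3] = municationzigzag$com
  rot[4] = unicationzigzag$comm
  rot[5] = nicationzigzag$commu
  rot[6] = icationzigzag$commun
  rot[7] = cationzigzag$communi
  rot[8] = ationzigzag$communic
  rot[9] = tionzigzag$communica
  rot[10] = ionzigzag$communicat
  rot[11] = onzigzag$communicati
  rot[12] = nzigzag$communicatio
  rot[13] = zigzag$communication
  rot[14] = igzag$communicationz
  rot[15] = gzag$communicationzi
  rot[16] = zag$communicationzig
  rot[17] = ag$communicationzigz
  rot[18] = g$communicationzigza
  rot[19] = $communicationzigzag
Sorted (with $ < everything):
  sorted[0] = $communicationzigzag  (last char: 'g')
  sorted[1] = ag$communicationzigz  (last char: 'z')
  sorted[2] = ationzigzag$communic  (last char: 'c')
  sorted[3] = cationzigzag$communi  (last char: 'i')
  sorted[4] = communicationzigzag$  (last char: '$')
  sorted[5] = g$communicationzigza  (last char: 'a')
  sorted[6] = gzag$communicationzi  (last char: 'i')
  sorted[7] = icationzigzag$commun  (last char: 'n')
  sorted[8] = igzag$communicationz  (last char: 'z')
  sorted[9] = ionzigzag$communicat  (last char: 't')
  sorted[10] = mmunicationzigzag$co  (last char: 'o')
  sorted[11] = municationzigzag$com  (last char: 'm')
  sorted[12] = nicationzigzag$commu  (last char: 'u')
  sorted[13] = nzigzag$communicatio  (last char: 'o')
  sorted[14] = ommunicationzigzag$c  (last char: 'c')
  sorted[15] = onzigzag$communicati  (last char: 'i')
  sorted[16] = tionzigzag$communica  (last char: 'a')
  sorted[17] = unicationzigzag$comm  (last char: 'm')
  sorted[18] = zag$communicationzig  (last char: 'g')
  sorted[19] = zigzag$communication  (last char: 'n')
Last column: gzci$ainztomuociamgn
Original string S is at sorted index 4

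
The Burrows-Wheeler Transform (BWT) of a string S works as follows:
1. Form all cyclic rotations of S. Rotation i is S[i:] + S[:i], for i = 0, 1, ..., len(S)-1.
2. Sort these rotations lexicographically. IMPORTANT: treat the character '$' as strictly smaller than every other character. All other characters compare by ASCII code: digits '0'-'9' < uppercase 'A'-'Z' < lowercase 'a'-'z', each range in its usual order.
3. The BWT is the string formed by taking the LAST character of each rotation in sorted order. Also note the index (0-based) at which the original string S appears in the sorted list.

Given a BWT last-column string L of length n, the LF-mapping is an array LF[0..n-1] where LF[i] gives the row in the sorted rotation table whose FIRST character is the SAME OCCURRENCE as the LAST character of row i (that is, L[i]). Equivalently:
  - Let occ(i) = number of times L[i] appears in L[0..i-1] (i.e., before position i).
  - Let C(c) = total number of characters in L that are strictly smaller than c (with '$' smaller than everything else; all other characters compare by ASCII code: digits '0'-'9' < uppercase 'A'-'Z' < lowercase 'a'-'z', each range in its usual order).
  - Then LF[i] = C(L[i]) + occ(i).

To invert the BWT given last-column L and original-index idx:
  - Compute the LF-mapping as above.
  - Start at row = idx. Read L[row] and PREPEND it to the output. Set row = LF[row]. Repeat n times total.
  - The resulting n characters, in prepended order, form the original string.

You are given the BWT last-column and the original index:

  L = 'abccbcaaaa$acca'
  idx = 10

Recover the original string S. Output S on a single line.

LF mapping: 1 8 10 11 9 12 2 3 4 5 0 6 13 14 7
Walk LF starting at row 10, prepending L[row]:
  step 1: row=10, L[10]='$', prepend. Next row=LF[10]=0
  step 2: row=0, L[0]='a', prepend. Next row=LF[0]=1
  step 3: row=1, L[1]='b', prepend. Next row=LF[1]=8
  step 4: row=8, L[8]='a', prepend. Next row=LF[8]=4
  step 5: row=4, L[4]='b', prepend. Next row=LF[4]=9
  step 6: row=9, L[9]='a', prepend. Next row=LF[9]=5
  step 7: row=5, L[5]='c', prepend. Next row=LF[5]=12
  step 8: row=12, L[12]='c', prepend. Next row=LF[12]=13
  step 9: row=13, L[13]='c', prepend. Next row=LF[13]=14
  step 10: row=14, L[14]='a', prepend. Next row=LF[14]=7
  step 11: row=7, L[7]='a', prepend. Next row=LF[7]=3
  step 12: row=3, L[3]='c', prepend. Next row=LF[3]=11
  step 13: row=11, L[11]='a', prepend. Next row=LF[11]=6
  step 14: row=6, L[6]='a', prepend. Next row=LF[6]=2
  step 15: row=2, L[2]='c', prepend. Next row=LF[2]=10
Reversed output: caacaacccababa$

Answer: caacaacccababa$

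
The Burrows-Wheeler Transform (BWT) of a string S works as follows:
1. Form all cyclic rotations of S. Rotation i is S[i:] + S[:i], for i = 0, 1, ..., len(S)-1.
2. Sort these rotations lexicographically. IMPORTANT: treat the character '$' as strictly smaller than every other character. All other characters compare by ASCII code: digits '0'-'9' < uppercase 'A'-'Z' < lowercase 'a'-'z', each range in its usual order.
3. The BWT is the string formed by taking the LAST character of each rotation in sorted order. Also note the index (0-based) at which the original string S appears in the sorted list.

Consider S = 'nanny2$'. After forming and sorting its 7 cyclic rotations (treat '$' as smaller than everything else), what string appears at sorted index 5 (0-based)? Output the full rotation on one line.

Answer: ny2$nan

Derivation:
All 7 rotations (rotation i = S[i:]+S[:i]):
  rot[0] = nanny2$
  rot[1] = anny2$n
  rot[2] = nny2$na
  rot[3] = ny2$nan
  rot[4] = y2$nann
  rot[5] = 2$nanny
  rot[6] = $nanny2
Sorted (with $ < everything):
  sorted[0] = $nanny2
  sorted[1] = 2$nanny
  sorted[2] = anny2$n
  sorted[3] = nanny2$
  sorted[4] = nny2$na
  sorted[5] = ny2$nan
  sorted[6] = y2$nann
sorted[5] = ny2$nan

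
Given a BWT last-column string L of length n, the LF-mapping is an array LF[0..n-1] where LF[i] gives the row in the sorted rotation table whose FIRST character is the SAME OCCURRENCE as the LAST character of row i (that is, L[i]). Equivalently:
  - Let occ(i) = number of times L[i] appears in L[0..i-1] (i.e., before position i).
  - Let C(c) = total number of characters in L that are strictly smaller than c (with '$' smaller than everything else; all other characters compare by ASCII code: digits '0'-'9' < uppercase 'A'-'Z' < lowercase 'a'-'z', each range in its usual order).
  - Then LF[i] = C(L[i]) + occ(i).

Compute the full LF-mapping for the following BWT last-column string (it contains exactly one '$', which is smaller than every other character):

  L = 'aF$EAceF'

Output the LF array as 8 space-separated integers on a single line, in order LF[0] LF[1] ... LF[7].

Answer: 5 3 0 2 1 6 7 4

Derivation:
Char counts: '$':1, 'A':1, 'E':1, 'F':2, 'a':1, 'c':1, 'e':1
C (first-col start): C('$')=0, C('A')=1, C('E')=2, C('F')=3, C('a')=5, C('c')=6, C('e')=7
L[0]='a': occ=0, LF[0]=C('a')+0=5+0=5
L[1]='F': occ=0, LF[1]=C('F')+0=3+0=3
L[2]='$': occ=0, LF[2]=C('$')+0=0+0=0
L[3]='E': occ=0, LF[3]=C('E')+0=2+0=2
L[4]='A': occ=0, LF[4]=C('A')+0=1+0=1
L[5]='c': occ=0, LF[5]=C('c')+0=6+0=6
L[6]='e': occ=0, LF[6]=C('e')+0=7+0=7
L[7]='F': occ=1, LF[7]=C('F')+1=3+1=4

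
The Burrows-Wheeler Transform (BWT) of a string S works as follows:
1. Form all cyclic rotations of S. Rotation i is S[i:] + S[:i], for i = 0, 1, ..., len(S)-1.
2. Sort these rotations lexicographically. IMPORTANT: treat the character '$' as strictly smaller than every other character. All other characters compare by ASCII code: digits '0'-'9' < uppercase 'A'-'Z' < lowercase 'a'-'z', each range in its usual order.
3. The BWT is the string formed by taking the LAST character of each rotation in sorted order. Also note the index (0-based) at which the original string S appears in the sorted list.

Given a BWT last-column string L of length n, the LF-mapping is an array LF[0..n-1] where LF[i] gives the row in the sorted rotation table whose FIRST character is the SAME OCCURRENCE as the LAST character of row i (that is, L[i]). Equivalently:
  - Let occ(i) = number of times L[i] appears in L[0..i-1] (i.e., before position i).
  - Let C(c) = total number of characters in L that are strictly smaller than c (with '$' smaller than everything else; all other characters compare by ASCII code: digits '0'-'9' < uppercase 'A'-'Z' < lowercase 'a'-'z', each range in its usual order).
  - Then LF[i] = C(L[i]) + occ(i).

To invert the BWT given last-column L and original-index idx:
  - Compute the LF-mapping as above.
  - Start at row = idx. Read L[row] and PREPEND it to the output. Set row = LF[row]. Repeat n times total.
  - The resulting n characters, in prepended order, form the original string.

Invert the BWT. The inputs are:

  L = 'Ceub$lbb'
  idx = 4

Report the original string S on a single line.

LF mapping: 1 5 7 2 0 6 3 4
Walk LF starting at row 4, prepending L[row]:
  step 1: row=4, L[4]='$', prepend. Next row=LF[4]=0
  step 2: row=0, L[0]='C', prepend. Next row=LF[0]=1
  step 3: row=1, L[1]='e', prepend. Next row=LF[1]=5
  step 4: row=5, L[5]='l', prepend. Next row=LF[5]=6
  step 5: row=6, L[6]='b', prepend. Next row=LF[6]=3
  step 6: row=3, L[3]='b', prepend. Next row=LF[3]=2
  step 7: row=2, L[2]='u', prepend. Next row=LF[2]=7
  step 8: row=7, L[7]='b', prepend. Next row=LF[7]=4
Reversed output: bubbleC$

Answer: bubbleC$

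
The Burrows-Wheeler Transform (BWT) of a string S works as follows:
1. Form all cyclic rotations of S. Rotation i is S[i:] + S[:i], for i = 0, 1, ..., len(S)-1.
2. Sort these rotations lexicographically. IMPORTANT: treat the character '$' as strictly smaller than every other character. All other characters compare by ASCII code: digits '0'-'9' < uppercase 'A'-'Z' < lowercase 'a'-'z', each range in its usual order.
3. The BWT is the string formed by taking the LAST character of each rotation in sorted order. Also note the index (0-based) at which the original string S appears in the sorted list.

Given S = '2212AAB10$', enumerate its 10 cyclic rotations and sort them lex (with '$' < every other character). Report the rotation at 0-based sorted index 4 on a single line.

Answer: 212AAB10$2

Derivation:
All 10 rotations (rotation i = S[i:]+S[:i]):
  rot[0] = 2212AAB10$
  rot[1] = 212AAB10$2
  rot[2] = 12AAB10$22
  rot[3] = 2AAB10$221
  rot[4] = AAB10$2212
  rot[5] = AB10$2212A
  rot[6] = B10$2212AA
  rot[7] = 10$2212AAB
  rot[8] = 0$2212AAB1
  rot[9] = $2212AAB10
Sorted (with $ < everything):
  sorted[0] = $2212AAB10
  sorted[1] = 0$2212AAB1
  sorted[2] = 10$2212AAB
  sorted[3] = 12AAB10$22
  sorted[4] = 212AAB10$2
  sorted[5] = 2212AAB10$
  sorted[6] = 2AAB10$221
  sorted[7] = AAB10$2212
  sorted[8] = AB10$2212A
  sorted[9] = B10$2212AA
sorted[4] = 212AAB10$2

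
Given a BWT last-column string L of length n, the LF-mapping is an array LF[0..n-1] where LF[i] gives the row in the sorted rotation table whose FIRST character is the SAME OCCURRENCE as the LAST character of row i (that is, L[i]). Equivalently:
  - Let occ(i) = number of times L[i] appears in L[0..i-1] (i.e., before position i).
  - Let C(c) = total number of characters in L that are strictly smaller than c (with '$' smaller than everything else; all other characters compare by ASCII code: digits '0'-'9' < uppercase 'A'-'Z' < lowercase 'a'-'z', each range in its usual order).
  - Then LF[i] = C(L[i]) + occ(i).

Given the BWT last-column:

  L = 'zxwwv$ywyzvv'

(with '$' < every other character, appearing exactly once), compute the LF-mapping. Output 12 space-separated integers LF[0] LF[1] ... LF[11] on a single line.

Answer: 10 7 4 5 1 0 8 6 9 11 2 3

Derivation:
Char counts: '$':1, 'v':3, 'w':3, 'x':1, 'y':2, 'z':2
C (first-col start): C('$')=0, C('v')=1, C('w')=4, C('x')=7, C('y')=8, C('z')=10
L[0]='z': occ=0, LF[0]=C('z')+0=10+0=10
L[1]='x': occ=0, LF[1]=C('x')+0=7+0=7
L[2]='w': occ=0, LF[2]=C('w')+0=4+0=4
L[3]='w': occ=1, LF[3]=C('w')+1=4+1=5
L[4]='v': occ=0, LF[4]=C('v')+0=1+0=1
L[5]='$': occ=0, LF[5]=C('$')+0=0+0=0
L[6]='y': occ=0, LF[6]=C('y')+0=8+0=8
L[7]='w': occ=2, LF[7]=C('w')+2=4+2=6
L[8]='y': occ=1, LF[8]=C('y')+1=8+1=9
L[9]='z': occ=1, LF[9]=C('z')+1=10+1=11
L[10]='v': occ=1, LF[10]=C('v')+1=1+1=2
L[11]='v': occ=2, LF[11]=C('v')+2=1+2=3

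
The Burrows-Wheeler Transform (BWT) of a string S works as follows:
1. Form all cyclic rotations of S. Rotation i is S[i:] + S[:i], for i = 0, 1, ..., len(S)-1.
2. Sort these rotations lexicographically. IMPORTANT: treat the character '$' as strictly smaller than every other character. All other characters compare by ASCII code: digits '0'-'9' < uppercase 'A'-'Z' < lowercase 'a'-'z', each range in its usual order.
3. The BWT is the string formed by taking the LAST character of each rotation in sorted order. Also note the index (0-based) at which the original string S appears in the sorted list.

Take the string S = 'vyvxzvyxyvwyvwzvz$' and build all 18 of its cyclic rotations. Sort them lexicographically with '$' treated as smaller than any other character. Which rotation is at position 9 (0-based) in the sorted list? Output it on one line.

All 18 rotations (rotation i = S[i:]+S[:i]):
  rot[0] = vyvxzvyxyvwyvwzvz$
  rot[1] = yvxzvyxyvwyvwzvz$v
  rot[2] = vxzvyxyvwyvwzvz$vy
  rot[3] = xzvyxyvwyvwzvz$vyv
  rot[4] = zvyxyvwyvwzvz$vyvx
  rot[5] = vyxyvwyvwzvz$vyvxz
  rot[6] = yxyvwyvwzvz$vyvxzv
  rot[7] = xyvwyvwzvz$vyvxzvy
  rot[8] = yvwyvwzvz$vyvxzvyx
  rot[9] = vwyvwzvz$vyvxzvyxy
  rot[10] = wyvwzvz$vyvxzvyxyv
  rot[11] = yvwzvz$vyvxzvyxyvw
  rot[12] = vwzvz$vyvxzvyxyvwy
  rot[13] = wzvz$vyvxzvyxyvwyv
  rot[14] = zvz$vyvxzvyxyvwyvw
  rot[15] = vz$vyvxzvyxyvwyvwz
  rot[16] = z$vyvxzvyxyvwyvwzv
  rot[17] = $vyvxzvyxyvwyvwzvz
Sorted (with $ < everything):
  sorted[0] = $vyvxzvyxyvwyvwzvz
  sorted[1] = vwyvwzvz$vyvxzvyxy
  sorted[2] = vwzvz$vyvxzvyxyvwy
  sorted[3] = vxzvyxyvwyvwzvz$vy
  sorted[4] = vyvxzvyxyvwyvwzvz$
  sorted[5] = vyxyvwyvwzvz$vyvxz
  sorted[6] = vz$vyvxzvyxyvwyvwz
  sorted[7] = wyvwzvz$vyvxzvyxyv
  sorted[8] = wzvz$vyvxzvyxyvwyv
  sorted[9] = xyvwyvwzvz$vyvxzvy
  sorted[10] = xzvyxyvwyvwzvz$vyv
  sorted[11] = yvwyvwzvz$vyvxzvyx
  sorted[12] = yvwzvz$vyvxzvyxyvw
  sorted[13] = yvxzvyxyvwyvwzvz$v
  sorted[14] = yxyvwyvwzvz$vyvxzv
  sorted[15] = z$vyvxzvyxyvwyvwzv
  sorted[16] = zvyxyvwyvwzvz$vyvx
  sorted[17] = zvz$vyvxzvyxyvwyvw
sorted[9] = xyvwyvwzvz$vyvxzvy

Answer: xyvwyvwzvz$vyvxzvy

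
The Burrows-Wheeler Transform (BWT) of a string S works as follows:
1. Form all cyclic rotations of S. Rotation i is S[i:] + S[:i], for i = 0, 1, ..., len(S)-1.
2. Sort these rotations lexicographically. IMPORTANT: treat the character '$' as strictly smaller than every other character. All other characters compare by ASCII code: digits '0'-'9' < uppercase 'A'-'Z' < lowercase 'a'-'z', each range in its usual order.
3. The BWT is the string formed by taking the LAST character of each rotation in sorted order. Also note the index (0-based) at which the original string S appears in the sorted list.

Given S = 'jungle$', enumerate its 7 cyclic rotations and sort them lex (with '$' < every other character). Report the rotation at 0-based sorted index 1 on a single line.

Answer: e$jungl

Derivation:
All 7 rotations (rotation i = S[i:]+S[:i]):
  rot[0] = jungle$
  rot[1] = ungle$j
  rot[2] = ngle$ju
  rot[3] = gle$jun
  rot[4] = le$jung
  rot[5] = e$jungl
  rot[6] = $jungle
Sorted (with $ < everything):
  sorted[0] = $jungle
  sorted[1] = e$jungl
  sorted[2] = gle$jun
  sorted[3] = jungle$
  sorted[4] = le$jung
  sorted[5] = ngle$ju
  sorted[6] = ungle$j
sorted[1] = e$jungl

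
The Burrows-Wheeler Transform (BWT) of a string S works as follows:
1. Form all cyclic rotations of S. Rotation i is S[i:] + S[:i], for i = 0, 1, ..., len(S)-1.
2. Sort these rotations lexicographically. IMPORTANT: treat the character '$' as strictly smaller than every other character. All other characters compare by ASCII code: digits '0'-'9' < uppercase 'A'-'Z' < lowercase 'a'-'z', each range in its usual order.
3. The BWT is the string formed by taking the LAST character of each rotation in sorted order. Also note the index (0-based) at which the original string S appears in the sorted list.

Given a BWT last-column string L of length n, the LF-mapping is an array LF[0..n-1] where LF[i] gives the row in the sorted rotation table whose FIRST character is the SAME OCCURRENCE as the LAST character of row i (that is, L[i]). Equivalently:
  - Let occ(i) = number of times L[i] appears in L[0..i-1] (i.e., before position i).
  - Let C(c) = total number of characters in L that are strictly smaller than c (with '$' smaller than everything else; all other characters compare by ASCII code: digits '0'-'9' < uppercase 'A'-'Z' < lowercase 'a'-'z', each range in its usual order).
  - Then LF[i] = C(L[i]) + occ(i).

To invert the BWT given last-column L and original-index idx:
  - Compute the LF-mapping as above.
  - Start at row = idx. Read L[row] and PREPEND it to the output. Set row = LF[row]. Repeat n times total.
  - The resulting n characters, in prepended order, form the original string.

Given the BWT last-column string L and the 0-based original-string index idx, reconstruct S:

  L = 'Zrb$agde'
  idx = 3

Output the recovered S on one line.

LF mapping: 1 7 3 0 2 6 4 5
Walk LF starting at row 3, prepending L[row]:
  step 1: row=3, L[3]='$', prepend. Next row=LF[3]=0
  step 2: row=0, L[0]='Z', prepend. Next row=LF[0]=1
  step 3: row=1, L[1]='r', prepend. Next row=LF[1]=7
  step 4: row=7, L[7]='e', prepend. Next row=LF[7]=5
  step 5: row=5, L[5]='g', prepend. Next row=LF[5]=6
  step 6: row=6, L[6]='d', prepend. Next row=LF[6]=4
  step 7: row=4, L[4]='a', prepend. Next row=LF[4]=2
  step 8: row=2, L[2]='b', prepend. Next row=LF[2]=3
Reversed output: badgerZ$

Answer: badgerZ$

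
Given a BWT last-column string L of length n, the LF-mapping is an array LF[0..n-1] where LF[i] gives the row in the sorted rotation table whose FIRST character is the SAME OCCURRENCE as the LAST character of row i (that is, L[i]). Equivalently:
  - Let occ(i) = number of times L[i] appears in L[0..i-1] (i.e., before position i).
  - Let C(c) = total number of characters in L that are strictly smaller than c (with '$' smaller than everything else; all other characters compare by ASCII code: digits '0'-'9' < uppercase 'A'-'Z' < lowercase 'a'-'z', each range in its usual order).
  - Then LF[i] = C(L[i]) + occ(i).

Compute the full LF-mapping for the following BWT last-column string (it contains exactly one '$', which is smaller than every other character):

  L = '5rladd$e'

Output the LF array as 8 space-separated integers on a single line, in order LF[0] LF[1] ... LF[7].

Answer: 1 7 6 2 3 4 0 5

Derivation:
Char counts: '$':1, '5':1, 'a':1, 'd':2, 'e':1, 'l':1, 'r':1
C (first-col start): C('$')=0, C('5')=1, C('a')=2, C('d')=3, C('e')=5, C('l')=6, C('r')=7
L[0]='5': occ=0, LF[0]=C('5')+0=1+0=1
L[1]='r': occ=0, LF[1]=C('r')+0=7+0=7
L[2]='l': occ=0, LF[2]=C('l')+0=6+0=6
L[3]='a': occ=0, LF[3]=C('a')+0=2+0=2
L[4]='d': occ=0, LF[4]=C('d')+0=3+0=3
L[5]='d': occ=1, LF[5]=C('d')+1=3+1=4
L[6]='$': occ=0, LF[6]=C('$')+0=0+0=0
L[7]='e': occ=0, LF[7]=C('e')+0=5+0=5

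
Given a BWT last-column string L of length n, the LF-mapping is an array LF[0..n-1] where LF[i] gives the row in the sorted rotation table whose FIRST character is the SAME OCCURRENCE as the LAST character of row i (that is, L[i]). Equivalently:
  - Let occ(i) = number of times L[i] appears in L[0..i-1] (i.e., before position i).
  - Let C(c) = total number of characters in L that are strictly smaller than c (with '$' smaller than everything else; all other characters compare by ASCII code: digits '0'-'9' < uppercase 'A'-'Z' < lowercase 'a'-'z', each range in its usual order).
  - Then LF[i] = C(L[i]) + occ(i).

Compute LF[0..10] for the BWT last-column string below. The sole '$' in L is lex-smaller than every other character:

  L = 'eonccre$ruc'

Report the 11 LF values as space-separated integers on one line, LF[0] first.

Answer: 4 7 6 1 2 8 5 0 9 10 3

Derivation:
Char counts: '$':1, 'c':3, 'e':2, 'n':1, 'o':1, 'r':2, 'u':1
C (first-col start): C('$')=0, C('c')=1, C('e')=4, C('n')=6, C('o')=7, C('r')=8, C('u')=10
L[0]='e': occ=0, LF[0]=C('e')+0=4+0=4
L[1]='o': occ=0, LF[1]=C('o')+0=7+0=7
L[2]='n': occ=0, LF[2]=C('n')+0=6+0=6
L[3]='c': occ=0, LF[3]=C('c')+0=1+0=1
L[4]='c': occ=1, LF[4]=C('c')+1=1+1=2
L[5]='r': occ=0, LF[5]=C('r')+0=8+0=8
L[6]='e': occ=1, LF[6]=C('e')+1=4+1=5
L[7]='$': occ=0, LF[7]=C('$')+0=0+0=0
L[8]='r': occ=1, LF[8]=C('r')+1=8+1=9
L[9]='u': occ=0, LF[9]=C('u')+0=10+0=10
L[10]='c': occ=2, LF[10]=C('c')+2=1+2=3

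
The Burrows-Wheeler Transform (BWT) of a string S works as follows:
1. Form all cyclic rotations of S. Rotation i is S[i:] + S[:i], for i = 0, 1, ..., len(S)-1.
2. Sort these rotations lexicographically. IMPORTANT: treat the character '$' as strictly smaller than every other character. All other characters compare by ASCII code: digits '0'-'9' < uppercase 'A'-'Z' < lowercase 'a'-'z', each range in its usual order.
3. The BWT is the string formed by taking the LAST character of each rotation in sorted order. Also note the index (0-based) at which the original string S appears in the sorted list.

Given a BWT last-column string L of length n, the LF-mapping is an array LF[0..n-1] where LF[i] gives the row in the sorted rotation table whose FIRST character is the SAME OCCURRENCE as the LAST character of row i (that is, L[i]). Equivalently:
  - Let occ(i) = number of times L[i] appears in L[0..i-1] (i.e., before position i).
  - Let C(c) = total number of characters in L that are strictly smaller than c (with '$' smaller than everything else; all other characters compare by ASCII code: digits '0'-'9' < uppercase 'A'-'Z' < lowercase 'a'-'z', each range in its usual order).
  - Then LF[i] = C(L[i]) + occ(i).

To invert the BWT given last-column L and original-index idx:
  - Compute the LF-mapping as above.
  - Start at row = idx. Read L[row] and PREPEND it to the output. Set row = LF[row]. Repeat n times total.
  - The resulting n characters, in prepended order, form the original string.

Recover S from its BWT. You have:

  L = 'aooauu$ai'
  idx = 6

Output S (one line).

LF mapping: 1 5 6 2 7 8 0 3 4
Walk LF starting at row 6, prepending L[row]:
  step 1: row=6, L[6]='$', prepend. Next row=LF[6]=0
  step 2: row=0, L[0]='a', prepend. Next row=LF[0]=1
  step 3: row=1, L[1]='o', prepend. Next row=LF[1]=5
  step 4: row=5, L[5]='u', prepend. Next row=LF[5]=8
  step 5: row=8, L[8]='i', prepend. Next row=LF[8]=4
  step 6: row=4, L[4]='u', prepend. Next row=LF[4]=7
  step 7: row=7, L[7]='a', prepend. Next row=LF[7]=3
  step 8: row=3, L[3]='a', prepend. Next row=LF[3]=2
  step 9: row=2, L[2]='o', prepend. Next row=LF[2]=6
Reversed output: oaauiuoa$

Answer: oaauiuoa$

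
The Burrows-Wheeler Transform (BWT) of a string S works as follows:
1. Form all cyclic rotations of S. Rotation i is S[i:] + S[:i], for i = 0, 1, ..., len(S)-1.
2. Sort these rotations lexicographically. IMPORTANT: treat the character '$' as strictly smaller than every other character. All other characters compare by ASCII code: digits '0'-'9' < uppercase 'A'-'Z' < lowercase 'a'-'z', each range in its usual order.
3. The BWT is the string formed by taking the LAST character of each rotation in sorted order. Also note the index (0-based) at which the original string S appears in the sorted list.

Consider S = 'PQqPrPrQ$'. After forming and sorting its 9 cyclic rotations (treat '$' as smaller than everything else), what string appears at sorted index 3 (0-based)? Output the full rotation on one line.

Answer: PrQ$PQqPr

Derivation:
All 9 rotations (rotation i = S[i:]+S[:i]):
  rot[0] = PQqPrPrQ$
  rot[1] = QqPrPrQ$P
  rot[2] = qPrPrQ$PQ
  rot[3] = PrPrQ$PQq
  rot[4] = rPrQ$PQqP
  rot[5] = PrQ$PQqPr
  rot[6] = rQ$PQqPrP
  rot[7] = Q$PQqPrPr
  rot[8] = $PQqPrPrQ
Sorted (with $ < everything):
  sorted[0] = $PQqPrPrQ
  sorted[1] = PQqPrPrQ$
  sorted[2] = PrPrQ$PQq
  sorted[3] = PrQ$PQqPr
  sorted[4] = Q$PQqPrPr
  sorted[5] = QqPrPrQ$P
  sorted[6] = qPrPrQ$PQ
  sorted[7] = rPrQ$PQqP
  sorted[8] = rQ$PQqPrP
sorted[3] = PrQ$PQqPr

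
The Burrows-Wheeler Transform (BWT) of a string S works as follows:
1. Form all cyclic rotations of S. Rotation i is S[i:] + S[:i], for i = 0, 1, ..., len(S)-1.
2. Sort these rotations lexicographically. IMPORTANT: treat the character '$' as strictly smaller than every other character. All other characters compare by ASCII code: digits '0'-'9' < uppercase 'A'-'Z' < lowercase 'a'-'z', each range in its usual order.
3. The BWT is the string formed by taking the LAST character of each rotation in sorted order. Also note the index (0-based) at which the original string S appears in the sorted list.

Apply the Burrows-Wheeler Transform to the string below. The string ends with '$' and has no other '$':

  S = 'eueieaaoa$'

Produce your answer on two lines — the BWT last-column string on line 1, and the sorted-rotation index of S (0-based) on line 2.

All 10 rotations (rotation i = S[i:]+S[:i]):
  rot[0] = eueieaaoa$
  rot[1] = ueieaaoa$e
  rot[2] = eieaaoa$eu
  rot[3] = ieaaoa$eue
  rot[4] = eaaoa$euei
  rot[5] = aaoa$eueie
  rot[6] = aoa$eueiea
  rot[7] = oa$eueieaa
  rot[8] = a$eueieaao
  rot[9] = $eueieaaoa
Sorted (with $ < everything):
  sorted[0] = $eueieaaoa  (last char: 'a')
  sorted[1] = a$eueieaao  (last char: 'o')
  sorted[2] = aaoa$eueie  (last char: 'e')
  sorted[3] = aoa$eueiea  (last char: 'a')
  sorted[4] = eaaoa$euei  (last char: 'i')
  sorted[5] = eieaaoa$eu  (last char: 'u')
  sorted[6] = eueieaaoa$  (last char: '$')
  sorted[7] = ieaaoa$eue  (last char: 'e')
  sorted[8] = oa$eueieaa  (last char: 'a')
  sorted[9] = ueieaaoa$e  (last char: 'e')
Last column: aoeaiu$eae
Original string S is at sorted index 6

Answer: aoeaiu$eae
6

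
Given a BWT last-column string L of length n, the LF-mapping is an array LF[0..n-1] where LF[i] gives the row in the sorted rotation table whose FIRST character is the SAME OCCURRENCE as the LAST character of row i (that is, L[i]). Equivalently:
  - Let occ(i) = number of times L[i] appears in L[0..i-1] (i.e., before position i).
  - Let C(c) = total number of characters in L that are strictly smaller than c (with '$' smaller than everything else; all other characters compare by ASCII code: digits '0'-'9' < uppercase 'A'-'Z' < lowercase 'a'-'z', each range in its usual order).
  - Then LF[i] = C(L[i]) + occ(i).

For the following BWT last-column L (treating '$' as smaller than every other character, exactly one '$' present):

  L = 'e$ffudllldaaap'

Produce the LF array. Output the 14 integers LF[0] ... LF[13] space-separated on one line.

Char counts: '$':1, 'a':3, 'd':2, 'e':1, 'f':2, 'l':3, 'p':1, 'u':1
C (first-col start): C('$')=0, C('a')=1, C('d')=4, C('e')=6, C('f')=7, C('l')=9, C('p')=12, C('u')=13
L[0]='e': occ=0, LF[0]=C('e')+0=6+0=6
L[1]='$': occ=0, LF[1]=C('$')+0=0+0=0
L[2]='f': occ=0, LF[2]=C('f')+0=7+0=7
L[3]='f': occ=1, LF[3]=C('f')+1=7+1=8
L[4]='u': occ=0, LF[4]=C('u')+0=13+0=13
L[5]='d': occ=0, LF[5]=C('d')+0=4+0=4
L[6]='l': occ=0, LF[6]=C('l')+0=9+0=9
L[7]='l': occ=1, LF[7]=C('l')+1=9+1=10
L[8]='l': occ=2, LF[8]=C('l')+2=9+2=11
L[9]='d': occ=1, LF[9]=C('d')+1=4+1=5
L[10]='a': occ=0, LF[10]=C('a')+0=1+0=1
L[11]='a': occ=1, LF[11]=C('a')+1=1+1=2
L[12]='a': occ=2, LF[12]=C('a')+2=1+2=3
L[13]='p': occ=0, LF[13]=C('p')+0=12+0=12

Answer: 6 0 7 8 13 4 9 10 11 5 1 2 3 12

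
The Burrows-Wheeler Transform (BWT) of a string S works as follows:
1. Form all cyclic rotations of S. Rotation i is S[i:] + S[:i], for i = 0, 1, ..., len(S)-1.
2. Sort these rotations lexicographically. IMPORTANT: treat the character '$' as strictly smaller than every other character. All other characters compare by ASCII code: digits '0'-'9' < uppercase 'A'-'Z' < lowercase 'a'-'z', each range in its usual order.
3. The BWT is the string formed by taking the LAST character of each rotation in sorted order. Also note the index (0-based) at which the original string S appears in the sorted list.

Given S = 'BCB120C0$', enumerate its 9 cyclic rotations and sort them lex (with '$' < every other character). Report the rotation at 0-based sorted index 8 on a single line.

All 9 rotations (rotation i = S[i:]+S[:i]):
  rot[0] = BCB120C0$
  rot[1] = CB120C0$B
  rot[2] = B120C0$BC
  rot[3] = 120C0$BCB
  rot[4] = 20C0$BCB1
  rot[5] = 0C0$BCB12
  rot[6] = C0$BCB120
  rot[7] = 0$BCB120C
  rot[8] = $BCB120C0
Sorted (with $ < everything):
  sorted[0] = $BCB120C0
  sorted[1] = 0$BCB120C
  sorted[2] = 0C0$BCB12
  sorted[3] = 120C0$BCB
  sorted[4] = 20C0$BCB1
  sorted[5] = B120C0$BC
  sorted[6] = BCB120C0$
  sorted[7] = C0$BCB120
  sorted[8] = CB120C0$B
sorted[8] = CB120C0$B

Answer: CB120C0$B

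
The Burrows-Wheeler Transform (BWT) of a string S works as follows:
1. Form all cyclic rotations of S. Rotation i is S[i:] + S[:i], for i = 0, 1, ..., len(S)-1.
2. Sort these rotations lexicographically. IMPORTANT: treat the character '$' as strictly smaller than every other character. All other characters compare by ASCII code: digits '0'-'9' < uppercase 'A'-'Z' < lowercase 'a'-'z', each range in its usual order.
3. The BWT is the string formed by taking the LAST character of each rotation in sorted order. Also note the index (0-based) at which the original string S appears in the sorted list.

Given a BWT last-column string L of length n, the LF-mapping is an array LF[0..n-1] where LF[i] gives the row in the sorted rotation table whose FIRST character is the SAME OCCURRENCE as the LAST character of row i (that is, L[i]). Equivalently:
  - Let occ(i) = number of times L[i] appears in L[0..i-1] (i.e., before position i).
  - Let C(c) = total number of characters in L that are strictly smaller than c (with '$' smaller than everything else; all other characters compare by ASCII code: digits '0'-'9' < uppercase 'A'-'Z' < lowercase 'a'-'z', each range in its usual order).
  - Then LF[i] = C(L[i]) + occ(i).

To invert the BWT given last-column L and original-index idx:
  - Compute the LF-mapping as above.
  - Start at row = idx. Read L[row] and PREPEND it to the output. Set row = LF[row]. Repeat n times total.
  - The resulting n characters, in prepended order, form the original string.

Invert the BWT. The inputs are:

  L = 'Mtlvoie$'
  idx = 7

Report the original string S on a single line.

LF mapping: 1 6 4 7 5 3 2 0
Walk LF starting at row 7, prepending L[row]:
  step 1: row=7, L[7]='$', prepend. Next row=LF[7]=0
  step 2: row=0, L[0]='M', prepend. Next row=LF[0]=1
  step 3: row=1, L[1]='t', prepend. Next row=LF[1]=6
  step 4: row=6, L[6]='e', prepend. Next row=LF[6]=2
  step 5: row=2, L[2]='l', prepend. Next row=LF[2]=4
  step 6: row=4, L[4]='o', prepend. Next row=LF[4]=5
  step 7: row=5, L[5]='i', prepend. Next row=LF[5]=3
  step 8: row=3, L[3]='v', prepend. Next row=LF[3]=7
Reversed output: violetM$

Answer: violetM$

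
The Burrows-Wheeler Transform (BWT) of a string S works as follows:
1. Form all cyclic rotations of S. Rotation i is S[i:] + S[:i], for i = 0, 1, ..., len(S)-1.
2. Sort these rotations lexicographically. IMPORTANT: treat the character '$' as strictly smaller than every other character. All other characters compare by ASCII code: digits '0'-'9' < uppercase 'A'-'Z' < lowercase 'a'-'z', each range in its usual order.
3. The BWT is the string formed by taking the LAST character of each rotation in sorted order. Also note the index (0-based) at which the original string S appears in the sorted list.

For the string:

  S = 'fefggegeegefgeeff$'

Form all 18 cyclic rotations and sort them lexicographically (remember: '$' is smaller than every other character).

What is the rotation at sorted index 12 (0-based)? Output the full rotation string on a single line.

All 18 rotations (rotation i = S[i:]+S[:i]):
  rot[0] = fefggegeegefgeeff$
  rot[1] = efggegeegefgeeff$f
  rot[2] = fggegeegefgeeff$fe
  rot[3] = ggegeegefgeeff$fef
  rot[4] = gegeegefgeeff$fefg
  rot[5] = egeegefgeeff$fefgg
  rot[6] = geegefgeeff$fefgge
  rot[7] = eegefgeeff$fefggeg
  rot[8] = egefgeeff$fefggege
  rot[9] = gefgeeff$fefggegee
  rot[10] = efgeeff$fefggegeeg
  rot[11] = fgeeff$fefggegeege
  rot[12] = geeff$fefggegeegef
  rot[13] = eeff$fefggegeegefg
  rot[14] = eff$fefggegeegefge
  rot[15] = ff$fefggegeegefgee
  rot[16] = f$fefggegeegefgeef
  rot[17] = $fefggegeegefgeeff
Sorted (with $ < everything):
  sorted[0] = $fefggegeegefgeeff
  sorted[1] = eeff$fefggegeegefg
  sorted[2] = eegefgeeff$fefggeg
  sorted[3] = eff$fefggegeegefge
  sorted[4] = efgeeff$fefggegeeg
  sorted[5] = efggegeegefgeeff$f
  sorted[6] = egeegefgeeff$fefgg
  sorted[7] = egefgeeff$fefggege
  sorted[8] = f$fefggegeegefgeef
  sorted[9] = fefggegeegefgeeff$
  sorted[10] = ff$fefggegeegefgee
  sorted[11] = fgeeff$fefggegeege
  sorted[12] = fggegeegefgeeff$fe
  sorted[13] = geeff$fefggegeegef
  sorted[14] = geegefgeeff$fefgge
  sorted[15] = gefgeeff$fefggegee
  sorted[16] = gegeegefgeeff$fefg
  sorted[17] = ggegeegefgeeff$fef
sorted[12] = fggegeegefgeeff$fe

Answer: fggegeegefgeeff$fe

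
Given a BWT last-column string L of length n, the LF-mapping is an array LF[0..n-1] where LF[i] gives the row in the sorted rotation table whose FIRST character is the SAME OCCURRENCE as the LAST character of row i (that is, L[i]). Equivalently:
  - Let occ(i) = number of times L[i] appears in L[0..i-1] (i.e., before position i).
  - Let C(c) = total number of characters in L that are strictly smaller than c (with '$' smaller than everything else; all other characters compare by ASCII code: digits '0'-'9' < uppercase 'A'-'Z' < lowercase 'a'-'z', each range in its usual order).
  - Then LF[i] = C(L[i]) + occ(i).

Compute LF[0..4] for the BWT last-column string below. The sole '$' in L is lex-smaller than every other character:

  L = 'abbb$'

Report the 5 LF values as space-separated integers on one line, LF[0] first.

Answer: 1 2 3 4 0

Derivation:
Char counts: '$':1, 'a':1, 'b':3
C (first-col start): C('$')=0, C('a')=1, C('b')=2
L[0]='a': occ=0, LF[0]=C('a')+0=1+0=1
L[1]='b': occ=0, LF[1]=C('b')+0=2+0=2
L[2]='b': occ=1, LF[2]=C('b')+1=2+1=3
L[3]='b': occ=2, LF[3]=C('b')+2=2+2=4
L[4]='$': occ=0, LF[4]=C('$')+0=0+0=0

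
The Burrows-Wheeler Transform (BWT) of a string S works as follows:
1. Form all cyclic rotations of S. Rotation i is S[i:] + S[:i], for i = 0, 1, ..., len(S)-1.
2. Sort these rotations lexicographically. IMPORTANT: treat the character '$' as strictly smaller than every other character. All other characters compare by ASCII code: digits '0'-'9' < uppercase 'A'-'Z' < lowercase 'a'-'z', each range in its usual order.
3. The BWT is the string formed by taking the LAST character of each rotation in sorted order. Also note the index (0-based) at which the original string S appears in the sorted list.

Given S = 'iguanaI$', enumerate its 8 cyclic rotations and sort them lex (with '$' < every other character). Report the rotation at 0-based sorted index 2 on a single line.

Answer: aI$iguan

Derivation:
All 8 rotations (rotation i = S[i:]+S[:i]):
  rot[0] = iguanaI$
  rot[1] = guanaI$i
  rot[2] = uanaI$ig
  rot[3] = anaI$igu
  rot[4] = naI$igua
  rot[5] = aI$iguan
  rot[6] = I$iguana
  rot[7] = $iguanaI
Sorted (with $ < everything):
  sorted[0] = $iguanaI
  sorted[1] = I$iguana
  sorted[2] = aI$iguan
  sorted[3] = anaI$igu
  sorted[4] = guanaI$i
  sorted[5] = iguanaI$
  sorted[6] = naI$igua
  sorted[7] = uanaI$ig
sorted[2] = aI$iguan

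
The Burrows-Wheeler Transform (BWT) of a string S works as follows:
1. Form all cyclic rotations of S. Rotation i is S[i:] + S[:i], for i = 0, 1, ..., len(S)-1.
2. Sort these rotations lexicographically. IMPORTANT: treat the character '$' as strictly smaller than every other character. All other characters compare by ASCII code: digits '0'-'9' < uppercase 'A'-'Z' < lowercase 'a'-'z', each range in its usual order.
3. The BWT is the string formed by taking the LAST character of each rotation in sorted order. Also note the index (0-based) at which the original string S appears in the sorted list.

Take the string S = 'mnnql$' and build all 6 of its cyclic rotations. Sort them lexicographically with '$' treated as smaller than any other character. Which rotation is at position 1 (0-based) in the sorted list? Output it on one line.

Answer: l$mnnq

Derivation:
All 6 rotations (rotation i = S[i:]+S[:i]):
  rot[0] = mnnql$
  rot[1] = nnql$m
  rot[2] = nql$mn
  rot[3] = ql$mnn
  rot[4] = l$mnnq
  rot[5] = $mnnql
Sorted (with $ < everything):
  sorted[0] = $mnnql
  sorted[1] = l$mnnq
  sorted[2] = mnnql$
  sorted[3] = nnql$m
  sorted[4] = nql$mn
  sorted[5] = ql$mnn
sorted[1] = l$mnnq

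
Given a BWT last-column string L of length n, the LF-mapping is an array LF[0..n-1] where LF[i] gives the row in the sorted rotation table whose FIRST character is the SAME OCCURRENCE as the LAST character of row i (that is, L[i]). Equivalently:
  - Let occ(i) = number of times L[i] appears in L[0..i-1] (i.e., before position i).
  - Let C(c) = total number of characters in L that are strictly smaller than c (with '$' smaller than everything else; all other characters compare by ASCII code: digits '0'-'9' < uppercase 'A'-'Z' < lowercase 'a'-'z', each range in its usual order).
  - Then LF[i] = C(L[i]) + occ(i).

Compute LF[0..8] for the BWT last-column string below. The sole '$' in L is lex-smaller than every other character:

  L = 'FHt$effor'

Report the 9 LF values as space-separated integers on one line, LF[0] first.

Answer: 1 2 8 0 3 4 5 6 7

Derivation:
Char counts: '$':1, 'F':1, 'H':1, 'e':1, 'f':2, 'o':1, 'r':1, 't':1
C (first-col start): C('$')=0, C('F')=1, C('H')=2, C('e')=3, C('f')=4, C('o')=6, C('r')=7, C('t')=8
L[0]='F': occ=0, LF[0]=C('F')+0=1+0=1
L[1]='H': occ=0, LF[1]=C('H')+0=2+0=2
L[2]='t': occ=0, LF[2]=C('t')+0=8+0=8
L[3]='$': occ=0, LF[3]=C('$')+0=0+0=0
L[4]='e': occ=0, LF[4]=C('e')+0=3+0=3
L[5]='f': occ=0, LF[5]=C('f')+0=4+0=4
L[6]='f': occ=1, LF[6]=C('f')+1=4+1=5
L[7]='o': occ=0, LF[7]=C('o')+0=6+0=6
L[8]='r': occ=0, LF[8]=C('r')+0=7+0=7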